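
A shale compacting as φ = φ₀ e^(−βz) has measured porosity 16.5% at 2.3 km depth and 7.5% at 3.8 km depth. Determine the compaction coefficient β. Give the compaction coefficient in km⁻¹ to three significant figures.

Athy: φ(z) = φ₀ e^(−βz) ⇒ φ₁/φ₂ = e^{β(z₂−z₁)} ⇒ β = ln(φ₁/φ₂)/(z₂−z₁)
β = ln(0.165/0.075) / (3.8 − 2.3) = ln(2.2) / 1.5 = 0.7885 / 1.5 = 0.5256 km⁻¹

0.526 km⁻¹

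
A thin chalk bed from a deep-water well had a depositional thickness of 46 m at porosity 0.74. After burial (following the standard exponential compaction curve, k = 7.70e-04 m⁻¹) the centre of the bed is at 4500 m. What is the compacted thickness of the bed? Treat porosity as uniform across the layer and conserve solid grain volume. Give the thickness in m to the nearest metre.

Working in km (1 km = 1000 m; k in km⁻¹ = k in m⁻¹ × 1000):
Porosity at 4.5 km: φ = 0.74·exp(−0.77×4.5) = 0.0231
Solid-volume conservation: h(1−φ) = h₀(1−φ₀) ⇒ h = h₀·(1−φ₀)/(1−φ)
h = 0.046 × (1 − 0.74)/(1 − 0.0231) = 0.046 × 0.2662 = 0.0122 km

12 m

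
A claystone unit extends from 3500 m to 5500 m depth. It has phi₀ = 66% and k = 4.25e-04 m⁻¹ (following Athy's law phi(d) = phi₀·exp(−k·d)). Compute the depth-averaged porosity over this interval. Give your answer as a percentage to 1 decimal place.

Working in km (1 km = 1000 m; k in km⁻¹ = k in m⁻¹ × 1000):
⟨phi⟩ = (1/(d₂−d₁)) ∫ phi₀ e^(−kd) dd = phi₀·(e^(−k·d₁) − e^(−k·d₂)) / (k·(d₂−d₁))
e^(−0.425×3.5) = 0.2259; e^(−0.425×5.5) = 0.0966
⟨phi⟩ = 0.66 × (0.2259 − 0.0966) / (0.425 × 2) = 0.66 × 0.1522 = 0.1005

10.0%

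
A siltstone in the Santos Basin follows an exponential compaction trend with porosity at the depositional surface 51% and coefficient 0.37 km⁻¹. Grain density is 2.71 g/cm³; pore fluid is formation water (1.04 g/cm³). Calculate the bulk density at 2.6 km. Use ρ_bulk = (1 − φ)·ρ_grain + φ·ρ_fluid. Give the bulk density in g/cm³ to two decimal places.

2.38 g/cm³

Porosity at depth: phi = 0.51·exp(−0.37×2.6) = 0.51×0.3821 = 0.1949
Bulk density: ρ_b = (1−phi)ρ_g + phi·ρ_f = 0.8051×2.71 + 0.1949×1.04
       = 2.182 + 0.203 = 2.385 g/cm³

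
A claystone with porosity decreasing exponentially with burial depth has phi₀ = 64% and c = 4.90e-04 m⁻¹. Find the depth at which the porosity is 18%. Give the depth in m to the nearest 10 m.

2590 m

Working in km (1 km = 1000 m; c in km⁻¹ = c in m⁻¹ × 1000):
Invert Athy's law: Z = ln(phi₀/phi) / c
Z = ln(0.64/0.18) / 0.49 = ln(3.556) / 0.49 = 1.2685 / 0.49 = 2.589 km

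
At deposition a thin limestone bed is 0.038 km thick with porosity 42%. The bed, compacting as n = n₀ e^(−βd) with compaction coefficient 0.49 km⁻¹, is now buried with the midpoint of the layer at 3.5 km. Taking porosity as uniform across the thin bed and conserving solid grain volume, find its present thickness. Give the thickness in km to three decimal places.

Porosity at 3.5 km: n = 0.42·exp(−0.49×3.5) = 0.0756
Solid-volume conservation: h(1−n) = h₀(1−n₀) ⇒ h = h₀·(1−n₀)/(1−n)
h = 0.038 × (1 − 0.42)/(1 − 0.0756) = 0.038 × 0.6274 = 0.0238 km

0.024 km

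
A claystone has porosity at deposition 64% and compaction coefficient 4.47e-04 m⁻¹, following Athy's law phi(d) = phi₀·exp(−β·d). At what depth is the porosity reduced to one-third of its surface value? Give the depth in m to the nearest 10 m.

2460 m

Working in km (1 km = 1000 m; β in km⁻¹ = β in m⁻¹ × 1000):
phi/phi₀ = 1/3 ⇒ exp(−β·d) = 1/3 ⇒ d = ln(3) / β
d = 1.0986 / 0.447 = 2.458 km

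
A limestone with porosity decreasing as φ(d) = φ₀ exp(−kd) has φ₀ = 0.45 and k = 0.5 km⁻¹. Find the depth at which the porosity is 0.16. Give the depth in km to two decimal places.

2.07 km

Invert Athy's law: d = ln(φ₀/φ) / k
d = ln(0.45/0.16) / 0.5 = ln(2.812) / 0.5 = 1.0341 / 0.5 = 2.068 km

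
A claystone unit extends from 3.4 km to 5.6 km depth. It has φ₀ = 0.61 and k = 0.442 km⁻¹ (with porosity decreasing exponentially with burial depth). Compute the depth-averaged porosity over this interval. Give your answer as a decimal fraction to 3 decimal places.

0.087

⟨φ⟩ = (1/(d₂−d₁)) ∫ φ₀ e^(−kd) dd = φ₀·(e^(−k·d₁) − e^(−k·d₂)) / (k·(d₂−d₁))
e^(−0.442×3.4) = 0.2225; e^(−0.442×5.6) = 0.0841
⟨φ⟩ = 0.61 × (0.2225 − 0.0841) / (0.442 × 2.2) = 0.61 × 0.1423 = 0.0868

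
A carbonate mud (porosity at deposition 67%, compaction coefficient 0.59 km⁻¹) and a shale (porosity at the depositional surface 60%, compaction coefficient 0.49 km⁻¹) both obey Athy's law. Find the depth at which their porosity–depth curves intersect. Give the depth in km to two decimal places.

Set phi₀ₐ e^(−kₐz) = phi₀ᵦ e^(−kᵦz) ⇒ ln(phi₀ₐ/phi₀ᵦ) = (kₐ − kᵦ)·z
z = ln(0.67/0.6) / (0.59 − 0.49) = 0.1103 / 0.1 = 1.103 km

1.10 km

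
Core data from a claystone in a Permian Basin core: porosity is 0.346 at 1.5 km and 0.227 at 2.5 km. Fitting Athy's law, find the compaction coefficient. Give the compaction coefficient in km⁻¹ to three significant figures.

Athy: phi(z) = phi₀ e^(−βz) ⇒ phi₁/phi₂ = e^{β(z₂−z₁)} ⇒ β = ln(phi₁/phi₂)/(z₂−z₁)
β = ln(0.346/0.227) / (2.5 − 1.5) = ln(1.524) / 1 = 0.4215 / 1 = 0.4215 km⁻¹

0.421 km⁻¹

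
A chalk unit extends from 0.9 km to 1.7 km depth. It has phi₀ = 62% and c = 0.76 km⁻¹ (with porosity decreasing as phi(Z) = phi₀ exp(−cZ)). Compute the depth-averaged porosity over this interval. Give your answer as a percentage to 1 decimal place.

⟨phi⟩ = (1/(Z₂−Z₁)) ∫ phi₀ e^(−cZ) dZ = phi₀·(e^(−c·Z₁) − e^(−c·Z₂)) / (c·(Z₂−Z₁))
e^(−0.76×0.9) = 0.5046; e^(−0.76×1.7) = 0.2747
⟨phi⟩ = 0.62 × (0.5046 − 0.2747) / (0.76 × 0.8) = 0.62 × 0.3781 = 0.2344

23.4%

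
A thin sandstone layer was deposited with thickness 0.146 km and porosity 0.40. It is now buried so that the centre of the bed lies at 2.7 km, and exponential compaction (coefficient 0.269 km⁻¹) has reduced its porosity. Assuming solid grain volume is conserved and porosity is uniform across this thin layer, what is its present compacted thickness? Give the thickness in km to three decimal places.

0.109 km

Porosity at 2.7 km: phi = 0.4·exp(−0.269×2.7) = 0.1935
Solid-volume conservation: h(1−phi) = h₀(1−phi₀) ⇒ h = h₀·(1−phi₀)/(1−phi)
h = 0.146 × (1 − 0.4)/(1 − 0.1935) = 0.146 × 0.7439 = 0.1086 km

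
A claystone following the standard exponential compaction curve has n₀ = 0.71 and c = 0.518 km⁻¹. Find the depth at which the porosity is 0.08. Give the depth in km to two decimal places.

Invert Athy's law: Z = ln(n₀/n) / c
Z = ln(0.71/0.08) / 0.518 = ln(8.875) / 0.518 = 2.1832 / 0.518 = 4.215 km

4.21 km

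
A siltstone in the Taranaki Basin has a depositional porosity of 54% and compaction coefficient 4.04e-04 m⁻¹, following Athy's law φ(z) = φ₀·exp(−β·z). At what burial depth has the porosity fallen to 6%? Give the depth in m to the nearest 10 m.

Working in km (1 km = 1000 m; β in km⁻¹ = β in m⁻¹ × 1000):
Invert Athy's law: z = ln(φ₀/φ) / β
z = ln(0.54/0.06) / 0.404 = ln(9) / 0.404 = 2.1972 / 0.404 = 5.439 km

5440 m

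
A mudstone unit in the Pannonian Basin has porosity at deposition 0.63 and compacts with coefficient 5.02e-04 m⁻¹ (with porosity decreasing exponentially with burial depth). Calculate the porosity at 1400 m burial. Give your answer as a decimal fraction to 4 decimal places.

0.3120

Working in km (1 km = 1000 m; β in km⁻¹ = β in m⁻¹ × 1000):
phi = phi₀·exp(−β·z) = 0.63 × exp(−0.502 × 1.4) = 0.63 × exp(−0.7028)
  = 0.63 × 0.4952 = 0.3120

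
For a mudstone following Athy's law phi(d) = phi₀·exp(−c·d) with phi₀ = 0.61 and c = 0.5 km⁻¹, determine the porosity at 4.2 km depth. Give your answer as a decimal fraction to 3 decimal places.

0.075

phi = phi₀·exp(−c·d) = 0.61 × exp(−0.5 × 4.2) = 0.61 × exp(−2.1)
  = 0.61 × 0.1225 = 0.0747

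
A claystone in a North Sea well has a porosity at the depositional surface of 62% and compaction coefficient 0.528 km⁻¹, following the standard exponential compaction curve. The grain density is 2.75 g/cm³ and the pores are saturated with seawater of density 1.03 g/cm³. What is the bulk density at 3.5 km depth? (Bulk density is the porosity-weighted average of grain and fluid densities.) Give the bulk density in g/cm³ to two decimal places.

Porosity at depth: phi = 0.62·exp(−0.528×3.5) = 0.62×0.1576 = 0.0977
Bulk density: ρ_b = (1−phi)ρ_g + phi·ρ_f = 0.9023×2.75 + 0.0977×1.03
       = 2.481 + 0.101 = 2.582 g/cm³

2.58 g/cm³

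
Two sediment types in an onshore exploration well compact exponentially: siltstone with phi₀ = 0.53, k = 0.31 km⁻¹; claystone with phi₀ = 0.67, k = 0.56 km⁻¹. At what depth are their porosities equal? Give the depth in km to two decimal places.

Set phi₀ₐ e^(−kₐz) = phi₀ᵦ e^(−kᵦz) ⇒ ln(phi₀ₐ/phi₀ᵦ) = (kₐ − kᵦ)·z
z = ln(0.53/0.67) / (0.31 − 0.56) = -0.2344 / -0.25 = 0.938 km

0.94 km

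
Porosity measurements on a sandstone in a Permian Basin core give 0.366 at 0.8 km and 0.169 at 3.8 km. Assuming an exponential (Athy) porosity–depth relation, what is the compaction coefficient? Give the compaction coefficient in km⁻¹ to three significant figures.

Athy: n(Z) = n₀ e^(−kZ) ⇒ n₁/n₂ = e^{k(Z₂−Z₁)} ⇒ k = ln(n₁/n₂)/(Z₂−Z₁)
k = ln(0.366/0.169) / (3.8 − 0.8) = ln(2.166) / 3 = 0.7727 / 3 = 0.2576 km⁻¹

0.258 km⁻¹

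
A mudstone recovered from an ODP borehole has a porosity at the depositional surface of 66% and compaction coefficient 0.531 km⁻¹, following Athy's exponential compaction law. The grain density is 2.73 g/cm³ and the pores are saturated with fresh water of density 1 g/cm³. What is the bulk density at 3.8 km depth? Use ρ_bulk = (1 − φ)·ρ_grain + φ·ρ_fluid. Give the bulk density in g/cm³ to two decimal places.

Porosity at depth: n = 0.66·exp(−0.531×3.8) = 0.66×0.1329 = 0.0877
Bulk density: ρ_b = (1−n)ρ_g + n·ρ_f = 0.9123×2.73 + 0.0877×1
       = 2.490 + 0.088 = 2.578 g/cm³

2.58 g/cm³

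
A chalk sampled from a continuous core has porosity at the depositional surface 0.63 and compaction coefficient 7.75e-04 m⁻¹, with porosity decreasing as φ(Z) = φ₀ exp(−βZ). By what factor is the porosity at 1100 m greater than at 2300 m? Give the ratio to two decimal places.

2.53

Working in km (1 km = 1000 m; β in km⁻¹ = β in m⁻¹ × 1000):
φ(Z₁)/φ(Z₂) = e^(−β·Z₁)/e^(−β·Z₂) = e^{β(Z₂−Z₁)}
= exp(0.775 × 1.2) = exp(0.93) = 2.5345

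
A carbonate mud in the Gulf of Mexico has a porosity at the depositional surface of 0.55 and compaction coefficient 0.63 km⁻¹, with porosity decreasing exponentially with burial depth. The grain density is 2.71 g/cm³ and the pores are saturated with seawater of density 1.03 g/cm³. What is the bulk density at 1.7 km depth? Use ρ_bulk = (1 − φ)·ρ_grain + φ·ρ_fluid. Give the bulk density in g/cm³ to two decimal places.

2.39 g/cm³

Porosity at depth: φ = 0.55·exp(−0.63×1.7) = 0.55×0.3427 = 0.1885
Bulk density: ρ_b = (1−φ)ρ_g + φ·ρ_f = 0.8115×2.71 + 0.1885×1.03
       = 2.199 + 0.194 = 2.393 g/cm³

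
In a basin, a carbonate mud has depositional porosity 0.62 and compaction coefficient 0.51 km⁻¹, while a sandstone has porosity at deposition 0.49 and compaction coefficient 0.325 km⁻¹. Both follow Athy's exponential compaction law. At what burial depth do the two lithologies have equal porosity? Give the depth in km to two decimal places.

Set phi₀ₐ e^(−cₐd) = phi₀ᵦ e^(−cᵦd) ⇒ ln(phi₀ₐ/phi₀ᵦ) = (cₐ − cᵦ)·d
d = ln(0.62/0.49) / (0.51 − 0.325) = 0.2353 / 0.185 = 1.272 km

1.27 km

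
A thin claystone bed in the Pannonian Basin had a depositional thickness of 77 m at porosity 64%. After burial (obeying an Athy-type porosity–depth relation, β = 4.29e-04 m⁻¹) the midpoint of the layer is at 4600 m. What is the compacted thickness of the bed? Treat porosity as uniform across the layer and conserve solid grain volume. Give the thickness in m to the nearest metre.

30 m

Working in km (1 km = 1000 m; β in km⁻¹ = β in m⁻¹ × 1000):
Porosity at 4.6 km: phi = 0.64·exp(−0.429×4.6) = 0.0889
Solid-volume conservation: h(1−phi) = h₀(1−phi₀) ⇒ h = h₀·(1−phi₀)/(1−phi)
h = 0.077 × (1 − 0.64)/(1 − 0.0889) = 0.077 × 0.3951 = 0.0304 km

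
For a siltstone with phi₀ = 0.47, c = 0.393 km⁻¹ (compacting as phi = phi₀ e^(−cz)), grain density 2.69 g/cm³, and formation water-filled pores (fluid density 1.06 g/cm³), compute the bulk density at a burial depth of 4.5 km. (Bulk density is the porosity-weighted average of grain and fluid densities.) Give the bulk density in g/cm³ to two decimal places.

2.56 g/cm³

Porosity at depth: phi = 0.47·exp(−0.393×4.5) = 0.47×0.1706 = 0.0802
Bulk density: ρ_b = (1−phi)ρ_g + phi·ρ_f = 0.9198×2.69 + 0.0802×1.06
       = 2.474 + 0.085 = 2.559 g/cm³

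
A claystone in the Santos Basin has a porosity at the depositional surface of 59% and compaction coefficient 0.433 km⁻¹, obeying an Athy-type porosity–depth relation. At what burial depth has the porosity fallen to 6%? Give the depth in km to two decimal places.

5.28 km

Invert Athy's law: Z = ln(phi₀/phi) / k
Z = ln(0.59/0.06) / 0.433 = ln(9.833) / 0.433 = 2.2858 / 0.433 = 5.279 km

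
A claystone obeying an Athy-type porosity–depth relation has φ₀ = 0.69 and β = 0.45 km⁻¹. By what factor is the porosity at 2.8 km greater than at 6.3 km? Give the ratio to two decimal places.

φ(d₁)/φ(d₂) = e^(−β·d₁)/e^(−β·d₂) = e^{β(d₂−d₁)}
= exp(0.45 × 3.5) = exp(1.575) = 4.8307

4.83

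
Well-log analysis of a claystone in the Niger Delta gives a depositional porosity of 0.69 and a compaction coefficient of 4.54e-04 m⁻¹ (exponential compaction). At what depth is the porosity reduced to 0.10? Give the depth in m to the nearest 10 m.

Working in km (1 km = 1000 m; c in km⁻¹ = c in m⁻¹ × 1000):
Invert Athy's law: Z = ln(phi₀/phi) / c
Z = ln(0.69/0.1) / 0.454 = ln(6.9) / 0.454 = 1.9315 / 0.454 = 4.254 km

4250 m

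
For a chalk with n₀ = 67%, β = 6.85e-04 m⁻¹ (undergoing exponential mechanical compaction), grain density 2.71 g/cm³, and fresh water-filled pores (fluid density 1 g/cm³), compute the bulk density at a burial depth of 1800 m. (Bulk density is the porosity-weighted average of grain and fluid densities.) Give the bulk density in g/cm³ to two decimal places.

2.38 g/cm³

Working in km (1 km = 1000 m; β in km⁻¹ = β in m⁻¹ × 1000):
Porosity at depth: n = 0.67·exp(−0.685×1.8) = 0.67×0.2914 = 0.1952
Bulk density: ρ_b = (1−n)ρ_g + n·ρ_f = 0.8048×2.71 + 0.1952×1
       = 2.181 + 0.195 = 2.376 g/cm³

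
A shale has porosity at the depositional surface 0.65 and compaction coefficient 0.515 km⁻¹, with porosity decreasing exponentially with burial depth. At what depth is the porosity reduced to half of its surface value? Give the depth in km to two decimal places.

φ/φ₀ = 1/2 ⇒ exp(−β·z) = 1/2 ⇒ z = ln(2) / β
z = 0.6931 / 0.515 = 1.346 km

1.35 km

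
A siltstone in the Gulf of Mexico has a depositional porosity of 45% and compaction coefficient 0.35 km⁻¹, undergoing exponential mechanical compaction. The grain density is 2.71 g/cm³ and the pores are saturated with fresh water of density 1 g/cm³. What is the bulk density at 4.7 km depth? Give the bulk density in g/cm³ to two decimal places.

Porosity at depth: φ = 0.45·exp(−0.35×4.7) = 0.45×0.1930 = 0.0869
Bulk density: ρ_b = (1−φ)ρ_g + φ·ρ_f = 0.9131×2.71 + 0.0869×1
       = 2.475 + 0.087 = 2.561 g/cm³

2.56 g/cm³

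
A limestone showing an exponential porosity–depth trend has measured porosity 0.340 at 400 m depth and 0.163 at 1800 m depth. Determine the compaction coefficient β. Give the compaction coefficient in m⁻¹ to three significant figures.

Working in km (1 km = 1000 m; β in km⁻¹ = β in m⁻¹ × 1000):
Athy: φ(z) = φ₀ e^(−βz) ⇒ φ₁/φ₂ = e^{β(z₂−z₁)} ⇒ β = ln(φ₁/φ₂)/(z₂−z₁)
β = ln(0.34/0.163) / (1.8 − 0.4) = ln(2.086) / 1.4 = 0.7352 / 1.4 = 0.5251 km⁻¹

0.000525 m⁻¹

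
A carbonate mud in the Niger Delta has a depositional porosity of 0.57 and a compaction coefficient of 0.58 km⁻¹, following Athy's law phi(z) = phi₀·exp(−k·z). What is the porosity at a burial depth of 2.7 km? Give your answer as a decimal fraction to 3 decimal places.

phi = phi₀·exp(−k·z) = 0.57 × exp(−0.58 × 2.7) = 0.57 × exp(−1.566)
  = 0.57 × 0.2089 = 0.1191

0.119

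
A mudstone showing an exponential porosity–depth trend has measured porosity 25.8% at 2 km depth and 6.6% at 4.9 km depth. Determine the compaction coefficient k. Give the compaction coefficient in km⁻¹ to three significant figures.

0.470 km⁻¹

Athy: phi(d) = phi₀ e^(−kd) ⇒ phi₁/phi₂ = e^{k(d₂−d₁)} ⇒ k = ln(phi₁/phi₂)/(d₂−d₁)
k = ln(0.258/0.066) / (4.9 − 2) = ln(3.909) / 2.9 = 1.3633 / 2.9 = 0.4701 km⁻¹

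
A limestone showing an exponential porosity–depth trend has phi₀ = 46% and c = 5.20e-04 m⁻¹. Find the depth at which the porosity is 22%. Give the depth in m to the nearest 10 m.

Working in km (1 km = 1000 m; c in km⁻¹ = c in m⁻¹ × 1000):
Invert Athy's law: Z = ln(phi₀/phi) / c
Z = ln(0.46/0.22) / 0.52 = ln(2.091) / 0.52 = 0.7376 / 0.52 = 1.418 km

1420 m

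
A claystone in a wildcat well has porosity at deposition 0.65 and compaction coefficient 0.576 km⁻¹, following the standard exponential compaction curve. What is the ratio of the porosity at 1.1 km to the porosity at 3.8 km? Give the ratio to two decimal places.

4.74

phi(z₁)/phi(z₂) = e^(−c·z₁)/e^(−c·z₂) = e^{c(z₂−z₁)}
= exp(0.576 × 2.7) = exp(1.555) = 4.7360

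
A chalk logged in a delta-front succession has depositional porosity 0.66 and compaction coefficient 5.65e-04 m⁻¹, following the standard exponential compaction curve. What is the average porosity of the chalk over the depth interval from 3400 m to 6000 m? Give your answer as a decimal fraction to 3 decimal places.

Working in km (1 km = 1000 m; β in km⁻¹ = β in m⁻¹ × 1000):
⟨n⟩ = (1/(z₂−z₁)) ∫ n₀ e^(−βz) dz = n₀·(e^(−β·z₁) − e^(−β·z₂)) / (β·(z₂−z₁))
e^(−0.565×3.4) = 0.1465; e^(−0.565×6) = 0.0337
⟨n⟩ = 0.66 × (0.1465 − 0.0337) / (0.565 × 2.6) = 0.66 × 0.0768 = 0.0507

0.051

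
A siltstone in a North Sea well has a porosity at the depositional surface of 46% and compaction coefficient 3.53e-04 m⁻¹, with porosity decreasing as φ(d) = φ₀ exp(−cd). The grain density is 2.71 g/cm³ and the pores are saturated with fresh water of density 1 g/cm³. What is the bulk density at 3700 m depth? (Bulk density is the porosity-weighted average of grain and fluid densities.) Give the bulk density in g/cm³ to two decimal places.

Working in km (1 km = 1000 m; c in km⁻¹ = c in m⁻¹ × 1000):
Porosity at depth: φ = 0.46·exp(−0.353×3.7) = 0.46×0.2709 = 0.1246
Bulk density: ρ_b = (1−φ)ρ_g + φ·ρ_f = 0.8754×2.71 + 0.1246×1
       = 2.372 + 0.125 = 2.497 g/cm³

2.50 g/cm³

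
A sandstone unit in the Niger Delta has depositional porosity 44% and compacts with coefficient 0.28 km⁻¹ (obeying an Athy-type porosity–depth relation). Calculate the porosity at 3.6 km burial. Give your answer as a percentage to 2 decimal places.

φ = φ₀·exp(−c·Z) = 0.44 × exp(−0.28 × 3.6) = 0.44 × exp(−1.008)
  = 0.44 × 0.3649 = 0.1606

16.06%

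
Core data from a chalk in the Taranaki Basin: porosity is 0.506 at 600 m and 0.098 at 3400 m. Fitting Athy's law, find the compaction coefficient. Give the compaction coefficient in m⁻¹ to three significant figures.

0.000586 m⁻¹

Working in km (1 km = 1000 m; c in km⁻¹ = c in m⁻¹ × 1000):
Athy: φ(d) = φ₀ e^(−cd) ⇒ φ₁/φ₂ = e^{c(d₂−d₁)} ⇒ c = ln(φ₁/φ₂)/(d₂−d₁)
c = ln(0.506/0.098) / (3.4 − 0.6) = ln(5.163) / 2.8 = 1.6416 / 2.8 = 0.5863 km⁻¹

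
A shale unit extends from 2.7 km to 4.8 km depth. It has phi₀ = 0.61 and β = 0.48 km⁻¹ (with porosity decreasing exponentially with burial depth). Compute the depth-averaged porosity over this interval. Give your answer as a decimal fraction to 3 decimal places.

0.105

⟨phi⟩ = (1/(d₂−d₁)) ∫ phi₀ e^(−βd) dd = phi₀·(e^(−β·d₁) − e^(−β·d₂)) / (β·(d₂−d₁))
e^(−0.48×2.7) = 0.2736; e^(−0.48×4.8) = 0.0999
⟨phi⟩ = 0.61 × (0.2736 − 0.0999) / (0.48 × 2.1) = 0.61 × 0.1724 = 0.1052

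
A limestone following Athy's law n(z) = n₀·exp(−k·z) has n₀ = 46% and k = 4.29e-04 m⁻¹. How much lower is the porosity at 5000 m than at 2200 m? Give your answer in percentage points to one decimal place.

12.5 percentage points

Working in km (1 km = 1000 m; k in km⁻¹ = k in m⁻¹ × 1000):
n(2.2) = 0.46·e^(−0.429×2.2) = 0.1790
n(5) = 0.46·e^(−0.429×5) = 0.0539
Δn = 0.1790 − 0.0539 = 0.1252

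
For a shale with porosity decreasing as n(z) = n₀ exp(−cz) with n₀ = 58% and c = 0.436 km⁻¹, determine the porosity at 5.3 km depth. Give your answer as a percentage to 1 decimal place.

5.8%

n = n₀·exp(−c·z) = 0.58 × exp(−0.436 × 5.3) = 0.58 × exp(−2.311)
  = 0.58 × 0.0992 = 0.0575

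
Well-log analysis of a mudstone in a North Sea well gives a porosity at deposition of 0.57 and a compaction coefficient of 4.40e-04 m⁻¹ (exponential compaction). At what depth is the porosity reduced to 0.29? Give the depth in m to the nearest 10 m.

1540 m

Working in km (1 km = 1000 m; k in km⁻¹ = k in m⁻¹ × 1000):
Invert Athy's law: Z = ln(phi₀/phi) / k
Z = ln(0.57/0.29) / 0.44 = ln(1.966) / 0.44 = 0.6758 / 0.44 = 1.536 km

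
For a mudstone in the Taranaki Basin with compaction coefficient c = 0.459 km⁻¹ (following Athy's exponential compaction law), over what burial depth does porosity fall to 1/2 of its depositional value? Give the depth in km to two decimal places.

φ/φ₀ = 1/2 ⇒ exp(−c·d) = 1/2 ⇒ d = ln(2) / c
d = 0.6931 / 0.459 = 1.510 km

1.51 km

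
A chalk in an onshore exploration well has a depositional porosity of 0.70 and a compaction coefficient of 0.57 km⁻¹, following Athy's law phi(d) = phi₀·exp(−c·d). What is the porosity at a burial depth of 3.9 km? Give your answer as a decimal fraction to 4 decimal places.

phi = phi₀·exp(−c·d) = 0.7 × exp(−0.57 × 3.9) = 0.7 × exp(−2.223)
  = 0.7 × 0.1083 = 0.0758

0.0758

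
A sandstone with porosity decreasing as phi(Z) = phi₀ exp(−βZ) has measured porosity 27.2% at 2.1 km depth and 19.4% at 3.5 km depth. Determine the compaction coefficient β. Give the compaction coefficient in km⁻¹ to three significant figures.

Athy: phi(Z) = phi₀ e^(−βZ) ⇒ phi₁/phi₂ = e^{β(Z₂−Z₁)} ⇒ β = ln(phi₁/phi₂)/(Z₂−Z₁)
β = ln(0.272/0.194) / (3.5 − 2.1) = ln(1.402) / 1.4 = 0.3379 / 1.4 = 0.2414 km⁻¹

0.241 km⁻¹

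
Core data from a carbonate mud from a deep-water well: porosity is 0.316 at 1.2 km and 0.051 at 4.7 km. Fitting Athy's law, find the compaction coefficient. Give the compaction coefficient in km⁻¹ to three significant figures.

0.521 km⁻¹

Athy: φ(d) = φ₀ e^(−kd) ⇒ φ₁/φ₂ = e^{k(d₂−d₁)} ⇒ k = ln(φ₁/φ₂)/(d₂−d₁)
k = ln(0.316/0.051) / (4.7 − 1.2) = ln(6.196) / 3.5 = 1.8239 / 3.5 = 0.5211 km⁻¹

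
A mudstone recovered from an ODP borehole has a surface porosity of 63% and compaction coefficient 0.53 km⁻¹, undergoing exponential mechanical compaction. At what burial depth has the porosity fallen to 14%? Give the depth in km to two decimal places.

Invert Athy's law: d = ln(phi₀/phi) / β
d = ln(0.63/0.14) / 0.53 = ln(4.5) / 0.53 = 1.5041 / 0.53 = 2.838 km

2.84 km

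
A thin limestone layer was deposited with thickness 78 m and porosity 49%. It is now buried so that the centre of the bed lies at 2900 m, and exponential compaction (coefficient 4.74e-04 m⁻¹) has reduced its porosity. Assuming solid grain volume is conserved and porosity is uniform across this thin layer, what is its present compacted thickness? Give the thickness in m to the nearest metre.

45 m

Working in km (1 km = 1000 m; k in km⁻¹ = k in m⁻¹ × 1000):
Porosity at 2.9 km: n = 0.49·exp(−0.474×2.9) = 0.1239
Solid-volume conservation: h(1−n) = h₀(1−n₀) ⇒ h = h₀·(1−n₀)/(1−n)
h = 0.078 × (1 − 0.49)/(1 − 0.1239) = 0.078 × 0.5822 = 0.0454 km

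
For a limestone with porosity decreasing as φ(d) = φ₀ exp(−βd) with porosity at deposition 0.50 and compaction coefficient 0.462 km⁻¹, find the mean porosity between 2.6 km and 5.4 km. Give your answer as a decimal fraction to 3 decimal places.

0.084

⟨φ⟩ = (1/(d₂−d₁)) ∫ φ₀ e^(−βd) dd = φ₀·(e^(−β·d₁) − e^(−β·d₂)) / (β·(d₂−d₁))
e^(−0.462×2.6) = 0.3008; e^(−0.462×5.4) = 0.0825
⟨φ⟩ = 0.5 × (0.3008 − 0.0825) / (0.462 × 2.8) = 0.5 × 0.1688 = 0.0844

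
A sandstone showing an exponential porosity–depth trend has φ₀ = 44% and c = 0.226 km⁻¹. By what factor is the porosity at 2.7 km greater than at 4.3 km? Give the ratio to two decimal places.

1.44

φ(d₁)/φ(d₂) = e^(−c·d₁)/e^(−c·d₂) = e^{c(d₂−d₁)}
= exp(0.226 × 1.6) = exp(0.3616) = 1.4356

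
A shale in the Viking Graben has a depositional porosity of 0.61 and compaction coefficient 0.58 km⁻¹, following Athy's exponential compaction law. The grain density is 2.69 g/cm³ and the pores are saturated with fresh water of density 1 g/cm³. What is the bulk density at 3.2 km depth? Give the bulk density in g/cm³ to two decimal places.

2.53 g/cm³

Porosity at depth: φ = 0.61·exp(−0.58×3.2) = 0.61×0.1563 = 0.0953
Bulk density: ρ_b = (1−φ)ρ_g + φ·ρ_f = 0.9047×2.69 + 0.0953×1
       = 2.434 + 0.095 = 2.529 g/cm³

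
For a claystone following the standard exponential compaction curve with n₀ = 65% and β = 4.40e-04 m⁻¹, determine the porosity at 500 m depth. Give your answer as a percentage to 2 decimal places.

Working in km (1 km = 1000 m; β in km⁻¹ = β in m⁻¹ × 1000):
n = n₀·exp(−β·z) = 0.65 × exp(−0.44 × 0.5) = 0.65 × exp(−0.22)
  = 0.65 × 0.8025 = 0.5216

52.16%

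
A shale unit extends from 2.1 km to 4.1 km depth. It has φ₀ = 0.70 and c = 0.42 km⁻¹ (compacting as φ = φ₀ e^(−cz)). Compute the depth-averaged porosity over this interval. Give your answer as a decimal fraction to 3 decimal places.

0.196

⟨φ⟩ = (1/(z₂−z₁)) ∫ φ₀ e^(−cz) dz = φ₀·(e^(−c·z₁) − e^(−c·z₂)) / (c·(z₂−z₁))
e^(−0.42×2.1) = 0.4140; e^(−0.42×4.1) = 0.1787
⟨φ⟩ = 0.7 × (0.4140 − 0.1787) / (0.42 × 2) = 0.7 × 0.2801 = 0.1960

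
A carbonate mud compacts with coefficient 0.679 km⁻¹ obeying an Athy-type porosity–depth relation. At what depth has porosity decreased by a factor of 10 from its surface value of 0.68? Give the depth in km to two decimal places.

n/n₀ = 1/10 ⇒ exp(−c·z) = 1/10 ⇒ z = ln(10) / c
z = 2.3026 / 0.679 = 3.391 km

3.39 km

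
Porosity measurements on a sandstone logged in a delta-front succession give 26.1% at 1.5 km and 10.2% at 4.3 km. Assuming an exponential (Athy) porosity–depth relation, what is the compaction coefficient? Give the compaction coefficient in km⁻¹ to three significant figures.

Athy: φ(d) = φ₀ e^(−kd) ⇒ φ₁/φ₂ = e^{k(d₂−d₁)} ⇒ k = ln(φ₁/φ₂)/(d₂−d₁)
k = ln(0.261/0.102) / (4.3 − 1.5) = ln(2.559) / 2.8 = 0.9395 / 2.8 = 0.3356 km⁻¹

0.336 km⁻¹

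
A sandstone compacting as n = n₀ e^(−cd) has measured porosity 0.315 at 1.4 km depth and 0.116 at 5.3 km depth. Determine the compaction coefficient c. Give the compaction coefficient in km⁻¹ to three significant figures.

Athy: n(d) = n₀ e^(−cd) ⇒ n₁/n₂ = e^{c(d₂−d₁)} ⇒ c = ln(n₁/n₂)/(d₂−d₁)
c = ln(0.315/0.116) / (5.3 − 1.4) = ln(2.716) / 3.9 = 0.9990 / 3.9 = 0.2561 km⁻¹

0.256 km⁻¹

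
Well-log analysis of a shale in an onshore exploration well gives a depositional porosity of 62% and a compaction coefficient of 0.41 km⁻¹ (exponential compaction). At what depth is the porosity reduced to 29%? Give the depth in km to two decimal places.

1.85 km

Invert Athy's law: z = ln(φ₀/φ) / c
z = ln(0.62/0.29) / 0.41 = ln(2.138) / 0.41 = 0.7598 / 0.41 = 1.853 km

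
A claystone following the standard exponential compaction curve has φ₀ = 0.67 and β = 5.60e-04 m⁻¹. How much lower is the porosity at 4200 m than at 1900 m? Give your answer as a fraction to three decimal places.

Working in km (1 km = 1000 m; β in km⁻¹ = β in m⁻¹ × 1000):
φ(1.9) = 0.67·e^(−0.56×1.9) = 0.2312
φ(4.2) = 0.67·e^(−0.56×4.2) = 0.0638
Δφ = 0.2312 − 0.0638 = 0.1674

0.167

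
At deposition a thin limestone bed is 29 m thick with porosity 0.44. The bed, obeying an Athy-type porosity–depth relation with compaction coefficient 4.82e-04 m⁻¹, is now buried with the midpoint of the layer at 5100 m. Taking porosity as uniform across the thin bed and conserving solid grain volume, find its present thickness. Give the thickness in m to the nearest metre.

Working in km (1 km = 1000 m; c in km⁻¹ = c in m⁻¹ × 1000):
Porosity at 5.1 km: phi = 0.44·exp(−0.482×5.1) = 0.0377
Solid-volume conservation: h(1−phi) = h₀(1−phi₀) ⇒ h = h₀·(1−phi₀)/(1−phi)
h = 0.029 × (1 − 0.44)/(1 − 0.0377) = 0.029 × 0.5819 = 0.0169 km

17 m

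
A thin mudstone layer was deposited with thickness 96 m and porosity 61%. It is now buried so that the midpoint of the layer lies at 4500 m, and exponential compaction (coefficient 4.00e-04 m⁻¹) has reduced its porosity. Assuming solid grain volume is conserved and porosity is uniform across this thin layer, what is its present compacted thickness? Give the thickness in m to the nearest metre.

42 m

Working in km (1 km = 1000 m; c in km⁻¹ = c in m⁻¹ × 1000):
Porosity at 4.5 km: phi = 0.61·exp(−0.4×4.5) = 0.1008
Solid-volume conservation: h(1−phi) = h₀(1−phi₀) ⇒ h = h₀·(1−phi₀)/(1−phi)
h = 0.096 × (1 − 0.61)/(1 − 0.1008) = 0.096 × 0.4337 = 0.0416 km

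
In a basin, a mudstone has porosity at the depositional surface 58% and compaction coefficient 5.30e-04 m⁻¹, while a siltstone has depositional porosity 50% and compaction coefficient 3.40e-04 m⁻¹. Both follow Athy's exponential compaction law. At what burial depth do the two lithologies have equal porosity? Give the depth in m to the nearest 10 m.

Working in km (1 km = 1000 m; β in km⁻¹ = β in m⁻¹ × 1000):
Set n₀ₐ e^(−βₐd) = n₀ᵦ e^(−βᵦd) ⇒ ln(n₀ₐ/n₀ᵦ) = (βₐ − βᵦ)·d
d = ln(0.58/0.5) / (0.53 − 0.34) = 0.1484 / 0.19 = 0.781 km

780 m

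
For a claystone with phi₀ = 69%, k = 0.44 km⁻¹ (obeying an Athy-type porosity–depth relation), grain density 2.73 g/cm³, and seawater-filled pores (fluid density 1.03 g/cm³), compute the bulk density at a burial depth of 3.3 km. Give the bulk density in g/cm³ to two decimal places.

2.46 g/cm³

Porosity at depth: phi = 0.69·exp(−0.44×3.3) = 0.69×0.2341 = 0.1615
Bulk density: ρ_b = (1−phi)ρ_g + phi·ρ_f = 0.8385×2.73 + 0.1615×1.03
       = 2.289 + 0.166 = 2.455 g/cm³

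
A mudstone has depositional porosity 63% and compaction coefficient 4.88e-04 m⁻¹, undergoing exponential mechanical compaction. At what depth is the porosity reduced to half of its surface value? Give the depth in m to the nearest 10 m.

1420 m

Working in km (1 km = 1000 m; k in km⁻¹ = k in m⁻¹ × 1000):
n/n₀ = 1/2 ⇒ exp(−k·Z) = 1/2 ⇒ Z = ln(2) / k
Z = 0.6931 / 0.488 = 1.420 km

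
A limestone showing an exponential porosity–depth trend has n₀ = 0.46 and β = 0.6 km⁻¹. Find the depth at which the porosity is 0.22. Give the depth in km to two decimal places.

1.23 km

Invert Athy's law: z = ln(n₀/n) / β
z = ln(0.46/0.22) / 0.6 = ln(2.091) / 0.6 = 0.7376 / 0.6 = 1.229 km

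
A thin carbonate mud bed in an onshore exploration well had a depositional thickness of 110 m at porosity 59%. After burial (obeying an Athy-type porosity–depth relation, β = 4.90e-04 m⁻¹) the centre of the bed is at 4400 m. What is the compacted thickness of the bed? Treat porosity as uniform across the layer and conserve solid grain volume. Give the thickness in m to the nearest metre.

48 m

Working in km (1 km = 1000 m; β in km⁻¹ = β in m⁻¹ × 1000):
Porosity at 4.4 km: φ = 0.59·exp(−0.49×4.4) = 0.0683
Solid-volume conservation: h(1−φ) = h₀(1−φ₀) ⇒ h = h₀·(1−φ₀)/(1−φ)
h = 0.11 × (1 − 0.59)/(1 − 0.0683) = 0.11 × 0.4401 = 0.0484 km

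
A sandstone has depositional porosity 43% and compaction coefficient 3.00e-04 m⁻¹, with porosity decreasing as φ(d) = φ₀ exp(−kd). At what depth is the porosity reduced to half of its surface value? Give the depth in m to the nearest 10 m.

2310 m

Working in km (1 km = 1000 m; k in km⁻¹ = k in m⁻¹ × 1000):
φ/φ₀ = 1/2 ⇒ exp(−k·d) = 1/2 ⇒ d = ln(2) / k
d = 0.6931 / 0.3 = 2.310 km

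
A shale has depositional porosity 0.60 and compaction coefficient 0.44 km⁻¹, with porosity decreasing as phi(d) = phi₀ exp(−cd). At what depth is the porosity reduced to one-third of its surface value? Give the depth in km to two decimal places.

phi/phi₀ = 1/3 ⇒ exp(−c·d) = 1/3 ⇒ d = ln(3) / c
d = 1.0986 / 0.44 = 2.497 km

2.50 km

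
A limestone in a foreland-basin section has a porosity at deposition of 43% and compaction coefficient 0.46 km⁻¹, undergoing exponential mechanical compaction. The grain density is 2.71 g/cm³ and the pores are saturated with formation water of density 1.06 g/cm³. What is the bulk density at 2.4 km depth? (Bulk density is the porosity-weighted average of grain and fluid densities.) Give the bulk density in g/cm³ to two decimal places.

Porosity at depth: phi = 0.43·exp(−0.46×2.4) = 0.43×0.3315 = 0.1426
Bulk density: ρ_b = (1−phi)ρ_g + phi·ρ_f = 0.8574×2.71 + 0.1426×1.06
       = 2.324 + 0.151 = 2.475 g/cm³

2.47 g/cm³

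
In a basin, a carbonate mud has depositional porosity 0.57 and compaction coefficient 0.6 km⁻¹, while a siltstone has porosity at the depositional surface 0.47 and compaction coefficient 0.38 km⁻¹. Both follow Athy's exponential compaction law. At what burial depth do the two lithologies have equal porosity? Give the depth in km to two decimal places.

Set n₀ₐ e^(−βₐz) = n₀ᵦ e^(−βᵦz) ⇒ ln(n₀ₐ/n₀ᵦ) = (βₐ − βᵦ)·z
z = ln(0.57/0.47) / (0.6 − 0.38) = 0.1929 / 0.22 = 0.877 km

0.88 km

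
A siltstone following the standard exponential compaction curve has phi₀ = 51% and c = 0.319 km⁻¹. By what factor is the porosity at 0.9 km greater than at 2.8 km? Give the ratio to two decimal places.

1.83

phi(Z₁)/phi(Z₂) = e^(−c·Z₁)/e^(−c·Z₂) = e^{c(Z₂−Z₁)}
= exp(0.319 × 1.9) = exp(0.6061) = 1.8333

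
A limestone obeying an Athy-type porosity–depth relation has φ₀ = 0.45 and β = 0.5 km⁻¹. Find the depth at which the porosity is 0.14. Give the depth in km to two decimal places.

2.34 km

Invert Athy's law: d = ln(φ₀/φ) / β
d = ln(0.45/0.14) / 0.5 = ln(3.214) / 0.5 = 1.1676 / 0.5 = 2.335 km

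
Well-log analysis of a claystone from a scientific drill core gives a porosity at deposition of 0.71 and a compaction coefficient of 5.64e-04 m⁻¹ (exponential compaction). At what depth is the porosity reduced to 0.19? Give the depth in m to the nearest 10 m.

2340 m

Working in km (1 km = 1000 m; β in km⁻¹ = β in m⁻¹ × 1000):
Invert Athy's law: z = ln(φ₀/φ) / β
z = ln(0.71/0.19) / 0.564 = ln(3.737) / 0.564 = 1.3182 / 0.564 = 2.337 km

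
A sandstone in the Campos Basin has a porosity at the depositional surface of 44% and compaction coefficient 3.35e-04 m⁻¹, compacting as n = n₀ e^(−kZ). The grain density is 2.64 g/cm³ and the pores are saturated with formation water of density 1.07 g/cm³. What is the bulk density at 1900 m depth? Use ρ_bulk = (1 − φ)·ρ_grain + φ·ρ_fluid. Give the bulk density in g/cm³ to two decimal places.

2.27 g/cm³

Working in km (1 km = 1000 m; k in km⁻¹ = k in m⁻¹ × 1000):
Porosity at depth: n = 0.44·exp(−0.335×1.9) = 0.44×0.5291 = 0.2328
Bulk density: ρ_b = (1−n)ρ_g + n·ρ_f = 0.7672×2.64 + 0.2328×1.07
       = 2.025 + 0.249 = 2.274 g/cm³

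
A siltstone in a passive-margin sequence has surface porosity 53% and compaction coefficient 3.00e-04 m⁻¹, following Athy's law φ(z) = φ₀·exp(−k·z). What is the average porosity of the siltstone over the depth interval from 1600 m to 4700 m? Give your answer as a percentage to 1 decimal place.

21.4%

Working in km (1 km = 1000 m; k in km⁻¹ = k in m⁻¹ × 1000):
⟨φ⟩ = (1/(z₂−z₁)) ∫ φ₀ e^(−kz) dz = φ₀·(e^(−k·z₁) − e^(−k·z₂)) / (k·(z₂−z₁))
e^(−0.3×1.6) = 0.6188; e^(−0.3×4.7) = 0.2441
⟨φ⟩ = 0.53 × (0.6188 − 0.2441) / (0.3 × 3.1) = 0.53 × 0.4028 = 0.2135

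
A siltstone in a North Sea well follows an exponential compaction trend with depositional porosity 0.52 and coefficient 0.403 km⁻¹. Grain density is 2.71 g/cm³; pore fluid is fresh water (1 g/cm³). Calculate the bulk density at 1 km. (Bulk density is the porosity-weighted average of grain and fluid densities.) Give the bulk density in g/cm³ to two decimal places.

2.12 g/cm³

Porosity at depth: φ = 0.52·exp(−0.403×1) = 0.52×0.6683 = 0.3475
Bulk density: ρ_b = (1−φ)ρ_g + φ·ρ_f = 0.6525×2.71 + 0.3475×1
       = 1.768 + 0.348 = 2.116 g/cm³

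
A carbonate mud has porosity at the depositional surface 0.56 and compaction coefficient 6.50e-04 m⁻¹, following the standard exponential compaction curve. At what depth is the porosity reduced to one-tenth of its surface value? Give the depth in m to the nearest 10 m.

3540 m

Working in km (1 km = 1000 m; β in km⁻¹ = β in m⁻¹ × 1000):
n/n₀ = 1/10 ⇒ exp(−β·z) = 1/10 ⇒ z = ln(10) / β
z = 2.3026 / 0.65 = 3.542 km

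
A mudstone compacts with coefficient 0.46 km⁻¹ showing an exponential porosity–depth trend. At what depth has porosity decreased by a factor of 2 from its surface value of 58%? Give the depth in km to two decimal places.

1.51 km

n/n₀ = 1/2 ⇒ exp(−k·d) = 1/2 ⇒ d = ln(2) / k
d = 0.6931 / 0.46 = 1.507 km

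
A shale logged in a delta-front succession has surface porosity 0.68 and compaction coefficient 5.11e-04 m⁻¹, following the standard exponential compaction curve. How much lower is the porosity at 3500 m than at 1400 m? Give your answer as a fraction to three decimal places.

Working in km (1 km = 1000 m; β in km⁻¹ = β in m⁻¹ × 1000):
φ(1.4) = 0.68·e^(−0.511×1.4) = 0.3325
φ(3.5) = 0.68·e^(−0.511×3.5) = 0.1137
Δφ = 0.3325 − 0.1137 = 0.2188

0.219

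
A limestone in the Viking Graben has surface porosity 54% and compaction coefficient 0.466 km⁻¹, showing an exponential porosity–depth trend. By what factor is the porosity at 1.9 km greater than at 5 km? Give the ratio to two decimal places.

phi(z₁)/phi(z₂) = e^(−β·z₁)/e^(−β·z₂) = e^{β(z₂−z₁)}
= exp(0.466 × 3.1) = exp(1.445) = 4.2402

4.24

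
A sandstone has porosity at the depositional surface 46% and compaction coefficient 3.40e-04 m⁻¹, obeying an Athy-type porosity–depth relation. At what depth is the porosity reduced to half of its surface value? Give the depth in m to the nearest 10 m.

Working in km (1 km = 1000 m; β in km⁻¹ = β in m⁻¹ × 1000):
n/n₀ = 1/2 ⇒ exp(−β·Z) = 1/2 ⇒ Z = ln(2) / β
Z = 0.6931 / 0.34 = 2.039 km

2040 m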